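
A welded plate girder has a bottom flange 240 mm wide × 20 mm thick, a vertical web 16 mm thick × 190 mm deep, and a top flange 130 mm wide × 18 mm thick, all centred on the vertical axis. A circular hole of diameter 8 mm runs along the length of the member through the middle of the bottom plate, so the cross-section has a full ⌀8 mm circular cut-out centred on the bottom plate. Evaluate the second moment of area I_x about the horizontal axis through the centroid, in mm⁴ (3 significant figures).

I_x ≈ 8.06 × 10⁷ mm⁴

Treat the section as a set of non-overlapping primitives; coordinates are from the bounding-box lower-left.
Bottom plate: 240 × 20, A = 4 800 mm², y = 10 mm, Ī = 160 000 mm⁴.
Web plate: 16 × 190, A = 3 040 mm², y = 115 mm, Ī = 9 145 333 mm⁴.
Top plate: 130 × 18, A = 2 340 mm², y = 219 mm, Ī = 63 180 mm⁴.
Hole (subtracted): ⌀8, A = 50.265 mm², y = 10 mm, Ī = 201.06 mm⁴.
Centroid: ȳ = ΣA·y / ΣA = 89.791 mm.
Transfer each piece to the horizontal axis through the centroid using Ī + A·d² with d = y − 89.791:
  bottom plate: d = -79.791 mm → contributes +30 719 573 mm⁴
  web plate: d = 25.209 mm → contributes +11 077 259 mm⁴
  top plate: d = 129.21 mm → contributes +39 129 498 mm⁴
  hole: d = -79.791 mm → contributes −320 220 mm⁴
Total I = 80 606 110 mm⁴.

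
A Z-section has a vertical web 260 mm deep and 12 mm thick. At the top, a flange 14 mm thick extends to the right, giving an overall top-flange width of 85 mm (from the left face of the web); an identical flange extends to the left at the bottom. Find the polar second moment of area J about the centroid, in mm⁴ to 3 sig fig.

J ≈ 5.32 × 10⁷ mm⁴

Split into non-overlapping primitives; take the origin at the lower-left of the bounding box.
Web: 12 × 260, A = 3 120 mm², y = 130 mm, Ī = 17 576 000 mm⁴.
Top flange (beyond web): 73 × 14, A = 1 022 mm², y = 253 mm, Ī = 16 693 mm⁴.
Bottom flange (beyond web): 73 × 14, A = 1 022 mm², y = 7 mm, Ī = 16 693 mm⁴.
Centroid: ȳ = ΣA·y / ΣA = 130 mm.
Transfer each piece to the centroidal x-axis using Ī + A·d² with d = y − 130:
  web: d = 0 mm → contributes +17 576 000 mm⁴
  top flange (beyond web): d = 123 mm → contributes +15 478 531 mm⁴
  bottom flange (beyond web): d = -123 mm → contributes +15 478 531 mm⁴
Total I = 48 533 061 mm⁴.
For the y-axis: x̄ = 79 mm.
Repeating about the centroidal y-axis gives I_y = 4 637 121 mm⁴.
Polar second moment: J = I_x + I_y = 53 170 183 mm⁴.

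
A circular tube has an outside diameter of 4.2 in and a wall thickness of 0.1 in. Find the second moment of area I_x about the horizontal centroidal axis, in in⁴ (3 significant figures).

I_x ≈ 2.71 in⁴

Split into non-overlapping primitives; take the origin at the lower-left of the bounding box.
Outer circle: ⌀4.2, A = 13.854 in², y = 2.1 in, Ī = 15.275 in⁴.
Bore (subtracted): ⌀4, A = 12.566 in², y = 2.1 in, Ī = 12.566 in⁴.
By symmetry the centroid is at mid-height, ȳ = 2.1 in.
All pieces are centred on the horizontal centroidal axis, so I = ΣĪ (holes subtracted) = 2.7081 in⁴.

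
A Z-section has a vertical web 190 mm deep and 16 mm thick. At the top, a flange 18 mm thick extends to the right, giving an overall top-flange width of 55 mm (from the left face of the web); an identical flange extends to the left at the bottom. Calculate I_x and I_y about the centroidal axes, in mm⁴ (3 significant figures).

I_x ≈ 1.96 × 10⁷ mm⁴, I_y ≈ 1.30 × 10⁶ mm⁴

Decompose the section into non-overlapping parts with the origin at the bottom-left of its bounding rectangle.
Web: 16 × 190, A = 3 040 mm², y = 95 mm, Ī = 9 145 333 mm⁴.
Top flange (beyond web): 39 × 18, A = 702 mm², y = 181 mm, Ī = 18 954 mm⁴.
Bottom flange (beyond web): 39 × 18, A = 702 mm², y = 9 mm, Ī = 18 954 mm⁴.
Centroid: ȳ = ΣA·y / ΣA = 95 mm.
Transfer each piece to the centroidal x-axis using Ī + A·d² with d = y − 95:
  web: d = 0 mm → contributes +9 145 333 mm⁴
  top flange (beyond web): d = 86 mm → contributes +5 210 946 mm⁴
  bottom flange (beyond web): d = -86 mm → contributes +5 210 946 mm⁴
Total I = 19 567 225 mm⁴.
For the y-axis: x̄ = 47 mm.
Repeating about the centroidal y-axis gives I_y = 1 304 585 mm⁴.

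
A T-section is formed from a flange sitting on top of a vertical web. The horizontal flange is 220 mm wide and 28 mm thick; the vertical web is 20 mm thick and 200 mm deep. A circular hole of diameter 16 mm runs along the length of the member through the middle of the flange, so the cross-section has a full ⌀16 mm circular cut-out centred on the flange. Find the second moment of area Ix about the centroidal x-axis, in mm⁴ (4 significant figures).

Ix ≈ 4.484 × 10⁷ mm⁴

Decompose the section into non-overlapping parts with the origin at the bottom-left of its bounding rectangle.
Flange: 220 × 28, A = 6 160 mm², y = 214 mm, Ī = 402 453 mm⁴.
Web: 20 × 200, A = 4 000 mm², y = 100 mm, Ī = 13 333 333 mm⁴.
Hole (subtracted): ⌀16, A = 201.062 mm², y = 214 mm, Ī = 3216.99 mm⁴.
Centroid: ȳ = ΣA·y / ΣA = 168.212 mm.
Transfer each piece to the centroidal x-axis using Ī + A·d² with d = y − 168.212:
  flange: d = 45.788 mm → contributes +13 317 154 mm⁴
  web: d = -68.212 mm → contributes +31 944 833 mm⁴
  hole: d = 45.788 mm → contributes −424 752 mm⁴
Total I = 44 837 235 mm⁴.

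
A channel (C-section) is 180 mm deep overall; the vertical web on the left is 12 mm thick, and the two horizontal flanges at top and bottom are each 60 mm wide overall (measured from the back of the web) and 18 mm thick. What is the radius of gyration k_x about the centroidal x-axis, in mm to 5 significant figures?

k_x ≈ 66.543 mm

Break the section into simple shapes (no overlaps), measuring from the bottom-left corner of the bounding box.
Web: 12 × 180, A = 2 160 mm², y = 90 mm, Ī = 5 832 000 mm⁴.
Top flange (beyond web): 48 × 18, A = 864 mm², y = 171 mm, Ī = 23 328 mm⁴.
Bottom flange (beyond web): 48 × 18, A = 864 mm², y = 9 mm, Ī = 23 328 mm⁴.
By symmetry the centroid is at mid-height, ȳ = 90 mm.
Transfer each piece to the centroidal x-axis using Ī + A·d² with d = y − 90:
  web: d = 0 mm → contributes +5 832 000 mm⁴
  top flange (beyond web): d = 81 mm → contributes +5 692 032 mm⁴
  bottom flange (beyond web): d = -81 mm → contributes +5 692 032 mm⁴
Total I = 17 216 064 mm⁴.
Radius of gyration: k = √(I/A) = √(17 216 064 / 3 888) = 66.54322 mm.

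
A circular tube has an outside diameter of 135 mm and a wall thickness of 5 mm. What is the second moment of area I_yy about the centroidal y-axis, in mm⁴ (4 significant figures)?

I_yy ≈ 4.320 × 10⁶ mm⁴

Treat the section as a set of non-overlapping primitives; coordinates are from the bounding-box lower-left.
Outer circle: ⌀135, A = 14313.9 mm², x = 67.5 mm, Ī = 16 304 406 mm⁴.
Bore (subtracted): ⌀125, A = 12271.8 mm², x = 67.5 mm, Ī = 11 984 225 mm⁴.
By symmetry the centroid is at mid-width, x̄ = 67.5 mm.
All pieces are centred on the centroidal y-axis, so I = ΣĪ (holes subtracted) = 4 320 181 mm⁴.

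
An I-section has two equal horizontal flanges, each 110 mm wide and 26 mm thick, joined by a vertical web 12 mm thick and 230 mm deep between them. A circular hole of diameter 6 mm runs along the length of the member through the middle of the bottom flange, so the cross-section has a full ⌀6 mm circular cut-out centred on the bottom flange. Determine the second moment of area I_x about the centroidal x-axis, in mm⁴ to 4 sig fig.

Break the section into simple shapes (no overlaps), measuring from the bottom-left corner of the bounding box.
Bottom flange: 110 × 26, A = 2 860 mm², y = 13 mm, Ī = 161 113 mm⁴.
Web: 12 × 230, A = 2 760 mm², y = 141 mm, Ī = 12 167 000 mm⁴.
Top flange: 110 × 26, A = 2 860 mm², y = 269 mm, Ī = 161 113 mm⁴.
Hole (subtracted): ⌀6, A = 28.2743 mm², y = 13 mm, Ī = 63.6173 mm⁴.
Centroid: ȳ = ΣA·y / ΣA = 141.428 mm.
Transfer each piece to the centroidal x-axis using Ī + A·d² with d = y − 141.428:
  bottom flange: d = -128.428 mm → contributes +47 333 396 mm⁴
  web: d = -0.42821 mm → contributes +12 167 506 mm⁴
  top flange: d = 127.572 mm → contributes +46 706 359 mm⁴
  hole: d = -128.428 mm → contributes −466 415 mm⁴
Total I = 105 740 847 mm⁴.

I_x ≈ 1.057 × 10⁸ mm⁴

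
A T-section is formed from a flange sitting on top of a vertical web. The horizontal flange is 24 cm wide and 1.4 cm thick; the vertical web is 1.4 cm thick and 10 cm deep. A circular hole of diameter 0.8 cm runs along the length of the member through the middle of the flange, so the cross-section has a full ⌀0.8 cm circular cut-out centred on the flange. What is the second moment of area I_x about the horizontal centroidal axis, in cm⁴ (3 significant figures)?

Decompose the section into non-overlapping parts with the origin at the bottom-left of its bounding rectangle.
Flange: 24 × 1.4, A = 33.6 cm², y = 10.7 cm, Ī = 5.488 cm⁴.
Web: 1.4 × 10, A = 14 cm², y = 5 cm, Ī = 116.67 cm⁴.
Hole (subtracted): ⌀0.8, A = 0.50265 cm², y = 10.7 cm, Ī = 0.020106 cm⁴.
Centroid: ȳ = ΣA·y / ΣA = 9.0056 cm.
Transfer each piece to the horizontal centroidal axis using Ī + A·d² with d = y − 9.0056:
  flange: d = 1.6944 cm → contributes +101.95 cm⁴
  web: d = -4.0056 cm → contributes +341.3 cm⁴
  hole: d = 1.6944 cm → contributes −1.4632 cm⁴
Total I = 441.78 cm⁴.

I_x ≈ 442 cm⁴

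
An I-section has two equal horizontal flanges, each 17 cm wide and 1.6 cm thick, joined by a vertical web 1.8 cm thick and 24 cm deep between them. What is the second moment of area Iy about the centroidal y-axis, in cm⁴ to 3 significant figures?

Split into non-overlapping primitives; take the origin at the lower-left of the bounding box.
Bottom flange: 17 × 1.6, A = 27.2 cm², x = 8.5 cm, Ī = 655.07 cm⁴.
Web: 1.8 × 24, A = 43.2 cm², x = 8.5 cm, Ī = 11.664 cm⁴.
Top flange: 17 × 1.6, A = 27.2 cm², x = 8.5 cm, Ī = 655.07 cm⁴.
By symmetry the centroid is at mid-width, x̄ = 8.5 cm.
All pieces are centred on the centroidal y-axis, so I = ΣĪ = 1321.8 cm⁴.

Iy ≈ 1320 cm⁴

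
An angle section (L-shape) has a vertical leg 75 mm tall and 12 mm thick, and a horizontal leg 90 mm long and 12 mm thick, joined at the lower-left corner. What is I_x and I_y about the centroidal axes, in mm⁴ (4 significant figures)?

Decompose the section into non-overlapping parts with the origin at the bottom-left of its bounding rectangle.
Vertical leg: 12 × 75, A = 900 mm², y = 37.5 mm, Ī = 421 875 mm⁴.
Horizontal leg (remainder): 78 × 12, A = 936 mm², y = 6 mm, Ī = 11 232 mm⁴.
Centroid: ȳ = ΣA·y / ΣA = 21.4412 mm.
Transfer each piece to the centroidal x-axis using Ī + A·d² with d = y − 21.4412:
  vertical leg: d = 16.0588 mm → contributes +653 972 mm⁴
  horizontal leg (remainder): d = -15.4412 mm → contributes +234 402 mm⁴
Total I = 888 375 mm⁴.
For the y-axis: x̄ = 28.9412 mm.
Repeating about the centroidal y-axis gives I_y = 1 414 470 mm⁴.

I_x ≈ 8.884 × 10⁵ mm⁴, I_y ≈ 1.414 × 10⁶ mm⁴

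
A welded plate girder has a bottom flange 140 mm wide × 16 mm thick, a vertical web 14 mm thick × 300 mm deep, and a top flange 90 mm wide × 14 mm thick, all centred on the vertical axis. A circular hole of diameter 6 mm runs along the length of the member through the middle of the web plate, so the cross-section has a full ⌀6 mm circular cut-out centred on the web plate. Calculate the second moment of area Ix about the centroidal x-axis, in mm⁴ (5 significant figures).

Decompose the section into non-overlapping parts with the origin at the bottom-left of its bounding rectangle.
Bottom plate: 140 × 16, A = 2 240 mm², y = 8 mm, Ī = 47786.67 mm⁴.
Web plate: 14 × 300, A = 4 200 mm², y = 166 mm, Ī = 31 500 000 mm⁴.
Top plate: 90 × 14, A = 1 260 mm², y = 323 mm, Ī = 20 580 mm⁴.
Hole (subtracted): ⌀6, A = 28.27433 mm², y = 166 mm, Ī = 63.61725 mm⁴.
Centroid: ȳ = ΣA·y / ΣA = 145.6526 mm.
Transfer each piece to the centroidal x-axis using Ī + A·d² with d = y − 145.6526:
  bottom plate: d = -137.6526 mm → contributes +42 491 814 mm⁴
  web plate: d = 20.34744 mm → contributes +33 238 877 mm⁴
  top plate: d = 177.3474 mm → contributes +39 650 246 mm⁴
  hole: d = 20.34744 mm → contributes −11769.71 mm⁴
Total I = 115 369 167 mm⁴.

Ix ≈ 1.1537 × 10⁸ mm⁴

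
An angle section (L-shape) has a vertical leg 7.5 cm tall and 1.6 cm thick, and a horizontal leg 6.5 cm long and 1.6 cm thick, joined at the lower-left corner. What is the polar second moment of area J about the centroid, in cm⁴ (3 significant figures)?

Split into non-overlapping primitives; take the origin at the lower-left of the bounding box.
Vertical leg: 1.6 × 7.5, A = 12 cm², y = 3.75 cm, Ī = 56.25 cm⁴.
Horizontal leg (remainder): 4.9 × 1.6, A = 7.84 cm², y = 0.8 cm, Ī = 1.6725 cm⁴.
Centroid: ȳ = ΣA·y / ΣA = 2.5843 cm.
Transfer each piece to the centroidal x-axis using Ī + A·d² with d = y − 2.5843:
  vertical leg: d = 1.1657 cm → contributes +72.557 cm⁴
  horizontal leg (remainder): d = -1.7843 cm → contributes +26.632 cm⁴
Total I = 99.189 cm⁴.
For the y-axis: x̄ = 2.0843 cm.
Repeating about the centroidal y-axis gives I_y = 68.333 cm⁴.
Polar second moment: J = I_x + I_y = 167.52 cm⁴.

J ≈ 168 cm⁴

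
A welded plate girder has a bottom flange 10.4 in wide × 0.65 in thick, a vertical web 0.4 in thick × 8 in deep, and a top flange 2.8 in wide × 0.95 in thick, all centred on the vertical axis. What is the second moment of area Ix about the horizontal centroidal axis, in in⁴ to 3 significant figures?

Decompose the section into non-overlapping parts with the origin at the bottom-left of its bounding rectangle.
Bottom plate: 10.4 × 0.65, A = 6.76 in², y = 0.325 in, Ī = 0.23801 in⁴.
Web plate: 0.4 × 8, A = 3.2 in², y = 4.65 in, Ī = 17.067 in⁴.
Top plate: 2.8 × 0.95, A = 2.66 in², y = 9.125 in, Ī = 0.20005 in⁴.
Centroid: ȳ = ΣA·y / ΣA = 3.2765 in.
Transfer each piece to the horizontal centroidal axis using Ī + A·d² with d = y − 3.2765:
  bottom plate: d = -2.9515 in → contributes +59.127 in⁴
  web plate: d = 1.3735 in → contributes +23.103 in⁴
  top plate: d = 5.8485 in → contributes +91.185 in⁴
Total I = 173.42 in⁴.

Ix ≈ 173 in⁴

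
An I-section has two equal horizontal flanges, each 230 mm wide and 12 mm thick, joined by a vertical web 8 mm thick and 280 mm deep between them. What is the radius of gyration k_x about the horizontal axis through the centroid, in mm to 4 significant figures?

Treat the section as a set of non-overlapping primitives; coordinates are from the bounding-box lower-left.
Bottom flange: 230 × 12, A = 2 760 mm², y = 6 mm, Ī = 33 120 mm⁴.
Web: 8 × 280, A = 2 240 mm², y = 152 mm, Ī = 14 634 667 mm⁴.
Top flange: 230 × 12, A = 2 760 mm², y = 298 mm, Ī = 33 120 mm⁴.
By symmetry the centroid is at mid-height, ȳ = 152 mm.
Transfer each piece to the horizontal axis through the centroid using Ī + A·d² with d = y − 152:
  bottom flange: d = -146 mm → contributes +58 865 280 mm⁴
  web: d = 0 mm → contributes +14 634 667 mm⁴
  top flange: d = 146 mm → contributes +58 865 280 mm⁴
Total I = 132 365 227 mm⁴.
Radius of gyration: k = √(I/A) = √(132 365 227 / 7 760) = 130.604 mm.

k_x ≈ 130.6 mm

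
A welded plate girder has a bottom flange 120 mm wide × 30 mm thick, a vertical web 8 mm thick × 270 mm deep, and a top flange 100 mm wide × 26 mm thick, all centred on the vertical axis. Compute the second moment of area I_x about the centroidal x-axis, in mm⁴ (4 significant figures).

I_x ≈ 1.486 × 10⁸ mm⁴

Decompose the section into non-overlapping parts with the origin at the bottom-left of its bounding rectangle.
Bottom plate: 120 × 30, A = 3 600 mm², y = 15 mm, Ī = 270 000 mm⁴.
Web plate: 8 × 270, A = 2 160 mm², y = 165 mm, Ī = 13 122 000 mm⁴.
Top plate: 100 × 26, A = 2 600 mm², y = 313 mm, Ī = 146 467 mm⁴.
Centroid: ȳ = ΣA·y / ΣA = 146.435 mm.
Transfer each piece to the centroidal x-axis using Ī + A·d² with d = y − 146.435:
  bottom plate: d = -131.435 mm → contributes +62 460 958 mm⁴
  web plate: d = 18.5646 mm → contributes +13 866 431 mm⁴
  top plate: d = 166.565 mm → contributes +72 280 252 mm⁴
Total I = 148 607 642 mm⁴.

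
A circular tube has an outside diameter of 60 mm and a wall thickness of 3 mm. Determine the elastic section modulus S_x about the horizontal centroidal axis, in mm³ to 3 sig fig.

S_x ≈ 7290 mm³

Decompose the section into non-overlapping parts with the origin at the bottom-left of its bounding rectangle.
Outer circle: ⌀60, A = 2827.4 mm², y = 30 mm, Ī = 636 173 mm⁴.
Bore (subtracted): ⌀54, A = 2290.2 mm², y = 30 mm, Ī = 417 393 mm⁴.
By symmetry the centroid is at mid-height, ȳ = 30 mm.
All pieces are centred on the horizontal centroidal axis, so I = ΣĪ (holes subtracted) = 218 780 mm⁴.
Extreme fibre distance c = 30 mm; S = I/c = 7292.7 mm³.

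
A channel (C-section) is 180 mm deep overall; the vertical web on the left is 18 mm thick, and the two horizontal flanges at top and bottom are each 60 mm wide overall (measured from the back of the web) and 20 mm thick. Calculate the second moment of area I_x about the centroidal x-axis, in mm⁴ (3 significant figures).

I_x ≈ 1.96 × 10⁷ mm⁴

Split into non-overlapping primitives; take the origin at the lower-left of the bounding box.
Web: 18 × 180, A = 3 240 mm², y = 90 mm, Ī = 8 748 000 mm⁴.
Top flange (beyond web): 42 × 20, A = 840 mm², y = 170 mm, Ī = 28 000 mm⁴.
Bottom flange (beyond web): 42 × 20, A = 840 mm², y = 10 mm, Ī = 28 000 mm⁴.
By symmetry the centroid is at mid-height, ȳ = 90 mm.
Transfer each piece to the centroidal x-axis using Ī + A·d² with d = y − 90:
  web: d = 0 mm → contributes +8 748 000 mm⁴
  top flange (beyond web): d = 80 mm → contributes +5 404 000 mm⁴
  bottom flange (beyond web): d = -80 mm → contributes +5 404 000 mm⁴
Total I = 19 556 000 mm⁴.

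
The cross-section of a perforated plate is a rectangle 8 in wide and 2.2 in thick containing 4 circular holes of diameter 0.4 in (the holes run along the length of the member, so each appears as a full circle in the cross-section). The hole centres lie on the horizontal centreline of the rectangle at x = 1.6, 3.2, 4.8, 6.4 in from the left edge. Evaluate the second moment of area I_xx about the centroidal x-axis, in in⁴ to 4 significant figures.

Break the section into simple shapes (no overlaps), measuring from the bottom-left corner of the bounding box.
Plate: 8 × 2.2, A = 17.6 in², y = 1.1 in, Ī = 7.09867 in⁴.
Hole 1 (subtracted): ⌀0.4, A = 0.125664 in², y = 1.1 in, Ī = 0.00125664 in⁴.
Hole 2 (subtracted): ⌀0.4, A = 0.125664 in², y = 1.1 in, Ī = 0.00125664 in⁴.
Hole 3 (subtracted): ⌀0.4, A = 0.125664 in², y = 1.1 in, Ī = 0.00125664 in⁴.
Hole 4 (subtracted): ⌀0.4, A = 0.125664 in², y = 1.1 in, Ī = 0.00125664 in⁴.
By symmetry the centroid is at mid-height, ȳ = 1.1 in.
All pieces are centred on the centroidal x-axis, so I = ΣĪ (holes subtracted) = 7.09364 in⁴.

I_xx ≈ 7.094 in⁴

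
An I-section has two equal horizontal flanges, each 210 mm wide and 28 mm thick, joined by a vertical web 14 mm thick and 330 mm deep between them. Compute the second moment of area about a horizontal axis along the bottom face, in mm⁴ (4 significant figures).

Split into non-overlapping primitives; take the origin at the lower-left of the bounding box.
Bottom flange: 210 × 28, A = 5 880 mm², y = 14 mm, Ī = 384 160 mm⁴.
Web: 14 × 330, A = 4 620 mm², y = 193 mm, Ī = 41 926 500 mm⁴.
Top flange: 210 × 28, A = 5 880 mm², y = 372 mm, Ī = 384 160 mm⁴.
Transfer each piece to the base of the section using Ī + A·d² with d = y − 0:
  bottom flange: d = 14 mm → contributes +1 536 640 mm⁴
  web: d = 193 mm → contributes +214 016 880 mm⁴
  top flange: d = 372 mm → contributes +814 082 080 mm⁴
Total I = 1 029 635 600 mm⁴.

I_base ≈ 1.030 × 10⁹ mm⁴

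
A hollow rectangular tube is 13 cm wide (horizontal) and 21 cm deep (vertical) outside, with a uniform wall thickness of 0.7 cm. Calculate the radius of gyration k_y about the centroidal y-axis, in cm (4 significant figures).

k_y ≈ 5.327 cm

Treat the section as a set of non-overlapping primitives; coordinates are from the bounding-box lower-left.
Outer rectangle: 13 × 21, A = 273 cm², x = 6.5 cm, Ī = 3844.75 cm⁴.
Inner void (subtracted): 11.6 × 19.6, A = 227.36 cm², x = 6.5 cm, Ī = 2549.46 cm⁴.
By symmetry the centroid is at mid-width, x̄ = 6.5 cm.
All pieces are centred on the centroidal y-axis, so I = ΣĪ (holes subtracted) = 1295.29 cm⁴.
Radius of gyration: k = √(I/A) = √(1295.29 / 45.64) = 5.32734 cm.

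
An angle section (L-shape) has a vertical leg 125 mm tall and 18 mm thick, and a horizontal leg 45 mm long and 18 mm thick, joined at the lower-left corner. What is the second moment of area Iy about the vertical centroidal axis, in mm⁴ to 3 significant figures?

Iy ≈ 2.93 × 10⁵ mm⁴

Split into non-overlapping primitives; take the origin at the lower-left of the bounding box.
Vertical leg: 18 × 125, A = 2 250 mm², x = 9 mm, Ī = 60 750 mm⁴.
Horizontal leg (remainder): 27 × 18, A = 486 mm², x = 31.5 mm, Ī = 29 525 mm⁴.
Centroid: x̄ = ΣA·x / ΣA = 12.997 mm.
Transfer each piece to the vertical centroidal axis using Ī + A·d² with d = x − 12.997:
  vertical leg: d = -3.9967 mm → contributes +96 691 mm⁴
  horizontal leg (remainder): d = 18.503 mm → contributes +195 917 mm⁴
Total I = 292 608 mm⁴.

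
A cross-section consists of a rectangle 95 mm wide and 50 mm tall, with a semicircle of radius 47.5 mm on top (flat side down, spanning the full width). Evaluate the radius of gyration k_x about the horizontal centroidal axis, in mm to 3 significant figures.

k_x ≈ 26.2 mm

Decompose the section into non-overlapping parts with the origin at the bottom-left of its bounding rectangle.
Rectangular body: 95 × 50, A = 4 750 mm², y = 25 mm, Ī = 989 583 mm⁴.
Semicircular cap: semicircle r = 47.5, A = 3544.1 mm², y = 70.16 mm, Ī = 558 736 mm⁴.
Centroid: ȳ = ΣA·y / ΣA = 44.297 mm.
Transfer each piece to the horizontal centroidal axis using Ī + A·d² with d = y − 44.297:
  rectangular body: d = -19.297 mm → contributes +2 758 344 mm⁴
  semicircular cap: d = 25.863 mm → contributes +2 929 321 mm⁴
Total I = 5 687 664 mm⁴.
Radius of gyration: k = √(I/A) = √(5 687 664 / 8294.1) = 26.187 mm.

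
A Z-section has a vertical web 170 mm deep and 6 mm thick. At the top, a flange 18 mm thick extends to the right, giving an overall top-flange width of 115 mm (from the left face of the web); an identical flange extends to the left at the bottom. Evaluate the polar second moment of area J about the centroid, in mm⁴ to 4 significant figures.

J ≈ 4.209 × 10⁷ mm⁴

Break the section into simple shapes (no overlaps), measuring from the bottom-left corner of the bounding box.
Web: 6 × 170, A = 1 020 mm², y = 85 mm, Ī = 2 456 500 mm⁴.
Top flange (beyond web): 109 × 18, A = 1 962 mm², y = 161 mm, Ī = 52 974 mm⁴.
Bottom flange (beyond web): 109 × 18, A = 1 962 mm², y = 9 mm, Ī = 52 974 mm⁴.
Centroid: ȳ = ΣA·y / ΣA = 85 mm.
Transfer each piece to the centroidal x-axis using Ī + A·d² with d = y − 85:
  web: d = 0 mm → contributes +2 456 500 mm⁴
  top flange (beyond web): d = 76 mm → contributes +11 385 486 mm⁴
  bottom flange (beyond web): d = -76 mm → contributes +11 385 486 mm⁴
Total I = 25 227 472 mm⁴.
For the y-axis: x̄ = 112 mm.
Repeating about the centroidal y-axis gives I_y = 16 861 872 mm⁴.
Polar second moment: J = I_x + I_y = 42 089 344 mm⁴.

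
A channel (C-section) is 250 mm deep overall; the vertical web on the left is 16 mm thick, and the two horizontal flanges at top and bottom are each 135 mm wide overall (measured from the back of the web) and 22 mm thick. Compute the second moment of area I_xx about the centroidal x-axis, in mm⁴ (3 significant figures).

I_xx ≈ 8.91 × 10⁷ mm⁴

Decompose the section into non-overlapping parts with the origin at the bottom-left of its bounding rectangle.
Web: 16 × 250, A = 4 000 mm², y = 125 mm, Ī = 20 833 333 mm⁴.
Top flange (beyond web): 119 × 22, A = 2 618 mm², y = 239 mm, Ī = 105 593 mm⁴.
Bottom flange (beyond web): 119 × 22, A = 2 618 mm², y = 11 mm, Ī = 105 593 mm⁴.
By symmetry the centroid is at mid-height, ȳ = 125 mm.
Transfer each piece to the centroidal x-axis using Ī + A·d² with d = y − 125:
  web: d = 0 mm → contributes +20 833 333 mm⁴
  top flange (beyond web): d = 114 mm → contributes +34 129 121 mm⁴
  bottom flange (beyond web): d = -114 mm → contributes +34 129 121 mm⁴
Total I = 89 091 575 mm⁴.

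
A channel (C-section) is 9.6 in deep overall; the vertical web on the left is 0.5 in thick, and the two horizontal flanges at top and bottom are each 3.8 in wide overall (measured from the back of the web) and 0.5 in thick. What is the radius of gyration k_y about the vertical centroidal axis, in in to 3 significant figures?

Treat the section as a set of non-overlapping primitives; coordinates are from the bounding-box lower-left.
Web: 0.5 × 9.6, A = 4.8 in², x = 0.25 in, Ī = 0.1 in⁴.
Top flange (beyond web): 3.3 × 0.5, A = 1.65 in², x = 2.15 in, Ī = 1.4974 in⁴.
Bottom flange (beyond web): 3.3 × 0.5, A = 1.65 in², x = 2.15 in, Ī = 1.4974 in⁴.
Centroid: x̄ = ΣA·x / ΣA = 1.0241 in.
Transfer each piece to the vertical centroidal axis using Ī + A·d² with d = x − 1.0241:
  web: d = -0.77407 in → contributes +2.9761 in⁴
  top flange (beyond web): d = 1.1259 in → contributes +3.5891 in⁴
  bottom flange (beyond web): d = 1.1259 in → contributes +3.5891 in⁴
Total I = 10.154 in⁴.
Radius of gyration: k = √(I/A) = √(10.154 / 8.1) = 1.1197 in.

k_y ≈ 1.12 in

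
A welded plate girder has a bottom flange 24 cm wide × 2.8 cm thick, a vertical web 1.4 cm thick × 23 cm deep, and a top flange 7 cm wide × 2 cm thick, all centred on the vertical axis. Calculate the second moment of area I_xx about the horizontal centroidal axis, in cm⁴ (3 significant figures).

Split into non-overlapping primitives; take the origin at the lower-left of the bounding box.
Bottom plate: 24 × 2.8, A = 67.2 cm², y = 1.4 cm, Ī = 43.904 cm⁴.
Web plate: 1.4 × 23, A = 32.2 cm², y = 14.3 cm, Ī = 1419.5 cm⁴.
Top plate: 7 × 2, A = 14 cm², y = 26.8 cm, Ī = 4.6667 cm⁴.
Centroid: ȳ = ΣA·y / ΣA = 8.1988 cm.
Transfer each piece to the horizontal centroidal axis using Ī + A·d² with d = y − 8.1988:
  bottom plate: d = -6.7988 cm → contributes +3150.1 cm⁴
  web plate: d = 6.1012 cm → contributes +2618.1 cm⁴
  top plate: d = 18.601 cm → contributes +4848.7 cm⁴
Total I = 10 617 cm⁴.

I_xx ≈ 1.06 × 10⁴ cm⁴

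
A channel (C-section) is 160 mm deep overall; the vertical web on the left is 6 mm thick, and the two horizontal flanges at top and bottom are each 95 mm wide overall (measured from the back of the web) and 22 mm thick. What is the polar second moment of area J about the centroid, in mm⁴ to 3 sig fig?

Decompose the section into non-overlapping parts with the origin at the bottom-left of its bounding rectangle.
Web: 6 × 160, A = 960 mm², y = 80 mm, Ī = 2 048 000 mm⁴.
Top flange (beyond web): 89 × 22, A = 1 958 mm², y = 149 mm, Ī = 78 973 mm⁴.
Bottom flange (beyond web): 89 × 22, A = 1 958 mm², y = 11 mm, Ī = 78 973 mm⁴.
By symmetry the centroid is at mid-height, ȳ = 80 mm.
Transfer each piece to the centroidal x-axis using Ī + A·d² with d = y − 80:
  web: d = 0 mm → contributes +2 048 000 mm⁴
  top flange (beyond web): d = 69 mm → contributes +9 401 011 mm⁴
  bottom flange (beyond web): d = -69 mm → contributes +9 401 011 mm⁴
Total I = 20 850 021 mm⁴.
For the y-axis: x̄ = 41.148 mm.
Repeating about the centroidal y-axis gives I_y = 4 327 318 mm⁴.
Polar second moment: J = I_x + I_y = 25 177 340 mm⁴.

J ≈ 2.52 × 10⁷ mm⁴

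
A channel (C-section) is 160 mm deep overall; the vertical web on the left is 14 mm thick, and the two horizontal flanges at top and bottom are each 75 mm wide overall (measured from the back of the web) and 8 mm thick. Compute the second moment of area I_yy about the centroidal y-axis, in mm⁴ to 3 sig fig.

I_yy ≈ 1.30 × 10⁶ mm⁴

Decompose the section into non-overlapping parts with the origin at the bottom-left of its bounding rectangle.
Web: 14 × 160, A = 2 240 mm², x = 7 mm, Ī = 36 587 mm⁴.
Top flange (beyond web): 61 × 8, A = 488 mm², x = 44.5 mm, Ī = 151 321 mm⁴.
Bottom flange (beyond web): 61 × 8, A = 488 mm², x = 44.5 mm, Ī = 151 321 mm⁴.
Centroid: x̄ = ΣA·x / ΣA = 18.381 mm.
Transfer each piece to the centroidal y-axis using Ī + A·d² with d = x − 18.381:
  web: d = -11.381 mm → contributes +326 707 mm⁴
  top flange (beyond web): d = 26.119 mm → contributes +484 246 mm⁴
  bottom flange (beyond web): d = 26.119 mm → contributes +484 246 mm⁴
Total I = 1 295 198 mm⁴.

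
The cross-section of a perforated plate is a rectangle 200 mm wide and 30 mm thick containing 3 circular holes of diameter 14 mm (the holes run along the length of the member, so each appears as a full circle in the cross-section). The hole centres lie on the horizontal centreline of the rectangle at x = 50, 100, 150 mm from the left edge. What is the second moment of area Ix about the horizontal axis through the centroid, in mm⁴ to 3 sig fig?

Break the section into simple shapes (no overlaps), measuring from the bottom-left corner of the bounding box.
Plate: 200 × 30, A = 6 000 mm², y = 15 mm, Ī = 450 000 mm⁴.
Hole 1 (subtracted): ⌀14, A = 153.94 mm², y = 15 mm, Ī = 1885.7 mm⁴.
Hole 2 (subtracted): ⌀14, A = 153.94 mm², y = 15 mm, Ī = 1885.7 mm⁴.
Hole 3 (subtracted): ⌀14, A = 153.94 mm², y = 15 mm, Ī = 1885.7 mm⁴.
By symmetry the centroid is at mid-height, ȳ = 15 mm.
All pieces are centred on the horizontal axis through the centroid, so I = ΣĪ (holes subtracted) = 444 343 mm⁴.

Ix ≈ 4.44 × 10⁵ mm⁴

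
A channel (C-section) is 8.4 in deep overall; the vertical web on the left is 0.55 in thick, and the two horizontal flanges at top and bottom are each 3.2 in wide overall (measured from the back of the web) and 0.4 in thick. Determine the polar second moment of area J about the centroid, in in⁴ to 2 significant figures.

Decompose the section into non-overlapping parts with the origin at the bottom-left of its bounding rectangle.
Web: 0.55 × 8.4, A = 4.62 in², y = 4.2 in, Ī = 27.17 in⁴.
Top flange (beyond web): 2.65 × 0.4, A = 1.06 in², y = 8.2 in, Ī = 0.01413 in⁴.
Bottom flange (beyond web): 2.65 × 0.4, A = 1.06 in², y = 0.2 in, Ī = 0.01413 in⁴.
By symmetry the centroid is at mid-height, ȳ = 4.2 in.
Transfer each piece to the centroidal x-axis using Ī + A·d² with d = y − 4.2:
  web: d = 0 in → contributes +27.17 in⁴
  top flange (beyond web): d = 4 in → contributes +16.97 in⁴
  bottom flange (beyond web): d = -4 in → contributes +16.97 in⁴
Total I = 61.11 in⁴.
For the y-axis: x̄ = 0.7783 in.
Repeating about the centroidal y-axis gives I_y = 5.077 in⁴.
Polar second moment: J = I_x + I_y = 66.19 in⁴.

J ≈ 66 in⁴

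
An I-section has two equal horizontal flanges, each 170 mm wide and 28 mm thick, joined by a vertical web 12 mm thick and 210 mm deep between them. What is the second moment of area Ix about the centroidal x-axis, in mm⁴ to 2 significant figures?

Treat the section as a set of non-overlapping primitives; coordinates are from the bounding-box lower-left.
Bottom flange: 170 × 28, A = 4 760 mm², y = 14 mm, Ī = 310 987 mm⁴.
Web: 12 × 210, A = 2 520 mm², y = 133 mm, Ī = 9 261 000 mm⁴.
Top flange: 170 × 28, A = 4 760 mm², y = 252 mm, Ī = 310 987 mm⁴.
By symmetry the centroid is at mid-height, ȳ = 133 mm.
Transfer each piece to the centroidal x-axis using Ī + A·d² with d = y − 133:
  bottom flange: d = -119 mm → contributes +67 717 347 mm⁴
  web: d = 0 mm → contributes +9 261 000 mm⁴
  top flange: d = 119 mm → contributes +67 717 347 mm⁴
Total I = 144 695 693 mm⁴.

Ix ≈ 1.4 × 10⁸ mm⁴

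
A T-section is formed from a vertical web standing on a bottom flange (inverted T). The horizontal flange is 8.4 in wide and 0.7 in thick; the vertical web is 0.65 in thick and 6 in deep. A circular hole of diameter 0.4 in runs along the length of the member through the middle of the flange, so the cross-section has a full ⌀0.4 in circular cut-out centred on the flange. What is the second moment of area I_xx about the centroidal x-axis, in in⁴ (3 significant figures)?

I_xx ≈ 38.0 in⁴

Treat the section as a set of non-overlapping primitives; coordinates are from the bounding-box lower-left.
Flange: 8.4 × 0.7, A = 5.88 in², y = 0.35 in, Ī = 0.2401 in⁴.
Web: 0.65 × 6, A = 3.9 in², y = 3.7 in, Ī = 11.7 in⁴.
Hole (subtracted): ⌀0.4, A = 0.12566 in², y = 0.35 in, Ī = 0.0012566 in⁴.
Centroid: ȳ = ΣA·y / ΣA = 1.7033 in.
Transfer each piece to the centroidal x-axis using Ī + A·d² with d = y − 1.7033:
  flange: d = -1.3533 in → contributes +11.009 in⁴
  web: d = 1.9967 in → contributes +27.249 in⁴
  hole: d = -1.3533 in → contributes −0.23139 in⁴
Total I = 38.026 in⁴.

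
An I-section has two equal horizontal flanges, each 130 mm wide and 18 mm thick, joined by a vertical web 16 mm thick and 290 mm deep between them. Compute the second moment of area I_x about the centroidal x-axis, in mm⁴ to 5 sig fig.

I_x ≈ 1.4364 × 10⁸ mm⁴

Break the section into simple shapes (no overlaps), measuring from the bottom-left corner of the bounding box.
Bottom flange: 130 × 18, A = 2 340 mm², y = 9 mm, Ī = 63 180 mm⁴.
Web: 16 × 290, A = 4 640 mm², y = 163 mm, Ī = 32 518 667 mm⁴.
Top flange: 130 × 18, A = 2 340 mm², y = 317 mm, Ī = 63 180 mm⁴.
By symmetry the centroid is at mid-height, ȳ = 163 mm.
Transfer each piece to the centroidal x-axis using Ī + A·d² with d = y − 163:
  bottom flange: d = -154 mm → contributes +55 558 620 mm⁴
  web: d = 0 mm → contributes +32 518 667 mm⁴
  top flange: d = 154 mm → contributes +55 558 620 mm⁴
Total I = 143 635 907 mm⁴.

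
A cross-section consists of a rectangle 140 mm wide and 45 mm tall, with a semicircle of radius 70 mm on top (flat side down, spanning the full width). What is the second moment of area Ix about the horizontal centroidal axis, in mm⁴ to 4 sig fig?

Decompose the section into non-overlapping parts with the origin at the bottom-left of its bounding rectangle.
Rectangular body: 140 × 45, A = 6 300 mm², y = 22.5 mm, Ī = 1 063 125 mm⁴.
Semicircular cap: semicircle r = 70, A = 7696.9 mm², y = 74.7089 mm, Ī = 2 635 265 mm⁴.
Centroid: ȳ = ΣA·y / ΣA = 51.2097 mm.
Transfer each piece to the horizontal centroidal axis using Ī + A·d² with d = y − 51.2097:
  rectangular body: d = -28.7097 mm → contributes +6 255 883 mm⁴
  semicircular cap: d = 23.4992 mm → contributes +6 885 595 mm⁴
Total I = 13 141 478 mm⁴.

Ix ≈ 1.314 × 10⁷ mm⁴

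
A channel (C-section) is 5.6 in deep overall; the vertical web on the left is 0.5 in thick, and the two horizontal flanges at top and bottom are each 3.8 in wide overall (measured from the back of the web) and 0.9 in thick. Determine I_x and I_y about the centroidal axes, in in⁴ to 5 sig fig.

Break the section into simple shapes (no overlaps), measuring from the bottom-left corner of the bounding box.
Web: 0.5 × 5.6, A = 2.8 in², y = 2.8 in, Ī = 7.317333 in⁴.
Top flange (beyond web): 3.3 × 0.9, A = 2.97 in², y = 5.15 in, Ī = 0.200475 in⁴.
Bottom flange (beyond web): 3.3 × 0.9, A = 2.97 in², y = 0.45 in, Ī = 0.200475 in⁴.
By symmetry the centroid is at mid-height, ȳ = 2.8 in.
Transfer each piece to the centroidal x-axis using Ī + A·d² with d = y − 2.8:
  web: d = 0 in → contributes +7.317333 in⁴
  top flange (beyond web): d = 2.35 in → contributes +16.6023 in⁴
  bottom flange (beyond web): d = -2.35 in → contributes +16.6023 in⁴
Total I = 40.52193 in⁴.
For the y-axis: x̄ = 1.541304 in.
Repeating about the centroidal y-axis gives I_y = 12.31862 in⁴.

I_x ≈ 40.522 in⁴, I_y ≈ 12.319 in⁴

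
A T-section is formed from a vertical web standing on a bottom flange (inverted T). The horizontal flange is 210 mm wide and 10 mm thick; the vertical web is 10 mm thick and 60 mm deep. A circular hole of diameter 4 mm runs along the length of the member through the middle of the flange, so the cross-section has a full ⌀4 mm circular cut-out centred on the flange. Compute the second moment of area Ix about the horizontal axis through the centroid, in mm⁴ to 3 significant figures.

Split into non-overlapping primitives; take the origin at the lower-left of the bounding box.
Flange: 210 × 10, A = 2 100 mm², y = 5 mm, Ī = 17 500 mm⁴.
Web: 10 × 60, A = 600 mm², y = 40 mm, Ī = 180 000 mm⁴.
Hole (subtracted): ⌀4, A = 12.566 mm², y = 5 mm, Ī = 12.566 mm⁴.
Centroid: ȳ = ΣA·y / ΣA = 12.814 mm.
Transfer each piece to the horizontal axis through the centroid using Ī + A·d² with d = y − 12.814:
  flange: d = -7.8141 mm → contributes +145 728 mm⁴
  web: d = 27.186 mm → contributes +623 442 mm⁴
  hole: d = -7.8141 mm → contributes −779.88 mm⁴
Total I = 768 390 mm⁴.

Ix ≈ 7.68 × 10⁵ mm⁴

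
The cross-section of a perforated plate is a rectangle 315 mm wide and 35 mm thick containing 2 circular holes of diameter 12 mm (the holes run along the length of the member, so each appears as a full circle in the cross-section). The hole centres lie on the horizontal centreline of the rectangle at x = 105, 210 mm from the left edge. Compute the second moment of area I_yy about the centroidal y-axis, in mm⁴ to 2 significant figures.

I_yy ≈ 9.1 × 10⁷ mm⁴

Decompose the section into non-overlapping parts with the origin at the bottom-left of its bounding rectangle.
Plate: 315 × 35, A = 11 025 mm², x = 157.5 mm, Ī = 91 162 969 mm⁴.
Hole 1 (subtracted): ⌀12, A = 113.1 mm², x = 105 mm, Ī = 1 018 mm⁴.
Hole 2 (subtracted): ⌀12, A = 113.1 mm², x = 210 mm, Ī = 1 018 mm⁴.
By symmetry the centroid is at mid-width, x̄ = 157.5 mm.
Transfer each piece to the centroidal y-axis using Ī + A·d² with d = x − 157.5:
  plate: d = 0 mm → contributes +91 162 969 mm⁴
  hole 1: d = -52.5 mm → contributes −312 742 mm⁴
  hole 2: d = 52.5 mm → contributes −312 742 mm⁴
Total I = 90 537 484 mm⁴.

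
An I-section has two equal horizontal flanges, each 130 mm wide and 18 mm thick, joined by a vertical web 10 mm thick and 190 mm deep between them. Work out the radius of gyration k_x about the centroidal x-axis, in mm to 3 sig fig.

Decompose the section into non-overlapping parts with the origin at the bottom-left of its bounding rectangle.
Bottom flange: 130 × 18, A = 2 340 mm², y = 9 mm, Ī = 63 180 mm⁴.
Web: 10 × 190, A = 1 900 mm², y = 113 mm, Ī = 5 715 833 mm⁴.
Top flange: 130 × 18, A = 2 340 mm², y = 217 mm, Ī = 63 180 mm⁴.
By symmetry the centroid is at mid-height, ȳ = 113 mm.
Transfer each piece to the centroidal x-axis using Ī + A·d² with d = y − 113:
  bottom flange: d = -104 mm → contributes +25 372 620 mm⁴
  web: d = 0 mm → contributes +5 715 833 mm⁴
  top flange: d = 104 mm → contributes +25 372 620 mm⁴
Total I = 56 461 073 mm⁴.
Radius of gyration: k = √(I/A) = √(56 461 073 / 6 580) = 92.632 mm.

k_x ≈ 92.6 mm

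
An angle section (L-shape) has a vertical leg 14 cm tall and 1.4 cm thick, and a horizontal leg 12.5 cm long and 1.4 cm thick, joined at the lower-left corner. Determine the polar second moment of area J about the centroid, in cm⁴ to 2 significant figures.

J ≈ 1200 cm⁴

Treat the section as a set of non-overlapping primitives; coordinates are from the bounding-box lower-left.
Vertical leg: 1.4 × 14, A = 19.6 cm², y = 7 cm, Ī = 320.1 cm⁴.
Horizontal leg (remainder): 11.1 × 1.4, A = 15.54 cm², y = 0.7 cm, Ī = 2.538 cm⁴.
Centroid: ȳ = ΣA·y / ΣA = 4.214 cm.
Transfer each piece to the centroidal x-axis using Ī + A·d² with d = y − 4.214:
  vertical leg: d = 2.786 cm → contributes +472.3 cm⁴
  horizontal leg (remainder): d = -3.514 cm → contributes +194.4 cm⁴
Total I = 666.7 cm⁴.
For the y-axis: x̄ = 3.464 cm.
Repeating about the centroidal y-axis gives I_y = 501.3 cm⁴.
Polar second moment: J = I_x + I_y = 1 168 cm⁴.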